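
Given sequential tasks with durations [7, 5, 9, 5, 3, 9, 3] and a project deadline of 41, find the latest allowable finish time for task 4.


LF(activity 4) = deadline - sum of successor durations
Successors: activities 5 through 7 with durations [3, 9, 3]
Sum of successor durations = 15
LF = 41 - 15 = 26

26


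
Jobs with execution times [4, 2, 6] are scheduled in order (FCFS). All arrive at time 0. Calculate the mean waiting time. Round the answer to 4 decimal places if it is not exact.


FCFS order (as given): [4, 2, 6]
Waiting times:
  Job 1: wait = 0
  Job 2: wait = 4
  Job 3: wait = 6
Sum of waiting times = 10
Average waiting time = 10/3 = 3.3333

3.3333


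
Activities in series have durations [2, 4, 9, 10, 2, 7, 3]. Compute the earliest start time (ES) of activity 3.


Activity 3 starts after activities 1 through 2 complete.
Predecessor durations: [2, 4]
ES = 2 + 4 = 6

6


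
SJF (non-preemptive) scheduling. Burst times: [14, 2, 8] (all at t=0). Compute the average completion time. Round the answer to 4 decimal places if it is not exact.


SJF order (ascending): [2, 8, 14]
Completion times:
  Job 1: burst=2, C=2
  Job 2: burst=8, C=10
  Job 3: burst=14, C=24
Average completion = 36/3 = 12.0

12.0


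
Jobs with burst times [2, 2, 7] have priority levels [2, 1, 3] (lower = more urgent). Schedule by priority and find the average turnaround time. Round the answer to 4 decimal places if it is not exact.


Sort by priority (ascending = highest first):
Order: [(1, 2), (2, 2), (3, 7)]
Completion times:
  Priority 1, burst=2, C=2
  Priority 2, burst=2, C=4
  Priority 3, burst=7, C=11
Average turnaround = 17/3 = 5.6667

5.6667


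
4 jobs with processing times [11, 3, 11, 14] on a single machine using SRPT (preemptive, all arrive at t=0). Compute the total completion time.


Since all jobs arrive at t=0, SRPT equals SPT ordering.
SPT order: [3, 11, 11, 14]
Completion times:
  Job 1: p=3, C=3
  Job 2: p=11, C=14
  Job 3: p=11, C=25
  Job 4: p=14, C=39
Total completion time = 3 + 14 + 25 + 39 = 81

81


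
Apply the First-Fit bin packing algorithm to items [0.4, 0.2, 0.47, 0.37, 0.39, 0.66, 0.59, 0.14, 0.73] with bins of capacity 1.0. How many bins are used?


Place items sequentially using First-Fit:
  Item 0.4 -> new Bin 1
  Item 0.2 -> Bin 1 (now 0.6)
  Item 0.47 -> new Bin 2
  Item 0.37 -> Bin 1 (now 0.97)
  Item 0.39 -> Bin 2 (now 0.86)
  Item 0.66 -> new Bin 3
  Item 0.59 -> new Bin 4
  Item 0.14 -> Bin 2 (now 1.0)
  Item 0.73 -> new Bin 5
Total bins used = 5

5


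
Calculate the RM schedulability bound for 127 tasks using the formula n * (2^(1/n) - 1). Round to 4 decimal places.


Compute 2^(1/127) = 1.0054727730
Subtract 1: 1.0054727730 - 1 = 0.0054727730
Multiply by n: 127 * 0.0054727730 = 0.6950421710
Round to 4 dp: 0.6950

0.6950


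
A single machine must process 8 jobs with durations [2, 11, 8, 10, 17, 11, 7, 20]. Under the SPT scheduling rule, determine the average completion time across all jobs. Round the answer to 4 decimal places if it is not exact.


Sort jobs by processing time (SPT order): [2, 7, 8, 10, 11, 11, 17, 20]
Compute completion times sequentially:
  Job 1: processing = 2, completes at 2
  Job 2: processing = 7, completes at 9
  Job 3: processing = 8, completes at 17
  Job 4: processing = 10, completes at 27
  Job 5: processing = 11, completes at 38
  Job 6: processing = 11, completes at 49
  Job 7: processing = 17, completes at 66
  Job 8: processing = 20, completes at 86
Sum of completion times = 294
Average completion time = 294/8 = 36.75

36.75


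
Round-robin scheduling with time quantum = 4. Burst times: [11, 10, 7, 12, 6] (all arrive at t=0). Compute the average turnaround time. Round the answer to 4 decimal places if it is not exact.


Time quantum = 4
Execution trace:
  J1 runs 4 units, time = 4
  J2 runs 4 units, time = 8
  J3 runs 4 units, time = 12
  J4 runs 4 units, time = 16
  J5 runs 4 units, time = 20
  J1 runs 4 units, time = 24
  J2 runs 4 units, time = 28
  J3 runs 3 units, time = 31
  J4 runs 4 units, time = 35
  J5 runs 2 units, time = 37
  J1 runs 3 units, time = 40
  J2 runs 2 units, time = 42
  J4 runs 4 units, time = 46
Finish times: [40, 42, 31, 46, 37]
Average turnaround = 196/5 = 39.2

39.2


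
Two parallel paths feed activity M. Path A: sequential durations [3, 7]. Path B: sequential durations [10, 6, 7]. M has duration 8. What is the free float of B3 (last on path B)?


ES(B3) = sum of predecessors on chain B = 16
EF(B3) = ES + duration = 16 + 7 = 23
Successor of B3 is M. ES(M) = max(sum(A), sum(B)) = max(10, 23) = 23
Free float = ES(successor) - EF(current) = 23 - 23 = 0

0


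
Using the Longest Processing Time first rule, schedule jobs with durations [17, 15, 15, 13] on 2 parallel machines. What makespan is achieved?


Sort jobs in decreasing order (LPT): [17, 15, 15, 13]
Assign each job to the least loaded machine:
  Machine 1: jobs [17, 13], load = 30
  Machine 2: jobs [15, 15], load = 30
Makespan = max load = 30

30


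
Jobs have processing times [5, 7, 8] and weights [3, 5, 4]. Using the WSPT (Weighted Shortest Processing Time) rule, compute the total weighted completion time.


Compute p/w ratios and sort ascending (WSPT): [(7, 5), (5, 3), (8, 4)]
Compute weighted completion times:
  Job (p=7,w=5): C=7, w*C=5*7=35
  Job (p=5,w=3): C=12, w*C=3*12=36
  Job (p=8,w=4): C=20, w*C=4*20=80
Total weighted completion time = 151

151


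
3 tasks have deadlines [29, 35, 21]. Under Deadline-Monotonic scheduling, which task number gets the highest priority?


Sort tasks by relative deadline (ascending):
  Task 3: deadline = 21
  Task 1: deadline = 29
  Task 2: deadline = 35
Priority order (highest first): [3, 1, 2]
Highest priority task = 3

3


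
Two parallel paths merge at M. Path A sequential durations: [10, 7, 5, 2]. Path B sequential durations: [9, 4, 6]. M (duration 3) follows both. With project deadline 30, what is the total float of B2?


Forward pass: ES(B2) = sum of predecessors on chain B = 9
EF = ES + duration = 9 + 4 = 13
Backward pass: LF(M) = deadline = 30; LS(M) = 30 - 3 = 27
LF(B2) = LS(M) - sum(successors on chain B) = 27 - 6 = 21
LS = LF - duration = 21 - 4 = 17
Total float = LS - ES = 17 - 9 = 8

8


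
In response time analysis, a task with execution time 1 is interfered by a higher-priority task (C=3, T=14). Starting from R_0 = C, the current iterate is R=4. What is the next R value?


R_next = C + ceil(R_prev / T_hp) * C_hp
ceil(4 / 14) = ceil(0.2857) = 1
Interference = 1 * 3 = 3
R_next = 1 + 3 = 4
R_next = R_prev, so the iteration has converged (response time = 4).

4


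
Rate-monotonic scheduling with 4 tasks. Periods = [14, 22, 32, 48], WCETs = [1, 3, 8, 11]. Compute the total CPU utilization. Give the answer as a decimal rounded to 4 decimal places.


Compute individual utilizations (exact fractions):
  Task 1: C/T = 1/14 (approx. 0.0714)
  Task 2: C/T = 3/22 (approx. 0.1364)
  Task 3: C/T = 8/32 = 1/4 (approx. 0.25)
  Task 4: C/T = 11/48 (approx. 0.2292)
Total utilization U = 1/14 + 3/22 + 1/4 + 11/48 = 2539/3696
Rounded to 4 decimal places: U = 0.6870
RM (Liu & Layland) bound for 4 tasks = 0.756828; compare with U = 2539/3696 (approx. 0.686959)
U <= bound, so schedulable by RM sufficient condition.

0.6870


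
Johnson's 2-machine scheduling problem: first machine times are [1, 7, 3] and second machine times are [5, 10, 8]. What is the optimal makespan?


Apply Johnson's rule:
  Group 1 (a <= b): [(1, 1, 5), (3, 3, 8), (2, 7, 10)]
  Group 2 (a > b): []
Optimal job order: [1, 3, 2]
Schedule:
  Job 1: M1 done at 1, M2 done at 6
  Job 3: M1 done at 4, M2 done at 14
  Job 2: M1 done at 11, M2 done at 24
Makespan = 24

24


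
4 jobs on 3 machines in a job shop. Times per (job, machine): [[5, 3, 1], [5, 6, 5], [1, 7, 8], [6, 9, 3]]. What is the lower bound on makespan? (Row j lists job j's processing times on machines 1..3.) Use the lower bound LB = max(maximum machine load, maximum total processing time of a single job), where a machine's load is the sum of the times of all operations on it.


Machine loads:
  Machine 1: 5 + 5 + 1 + 6 = 17
  Machine 2: 3 + 6 + 7 + 9 = 25
  Machine 3: 1 + 5 + 8 + 3 = 17
Max machine load = 25
Job totals:
  Job 1: 9
  Job 2: 16
  Job 3: 16
  Job 4: 18
Max job total = 18
Lower bound = max(25, 18) = 25

25


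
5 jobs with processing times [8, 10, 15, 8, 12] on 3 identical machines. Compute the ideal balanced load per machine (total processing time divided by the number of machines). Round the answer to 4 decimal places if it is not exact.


Total processing time = 8 + 10 + 15 + 8 + 12 = 53
Number of machines = 3
Ideal balanced load = 53 / 3 = 17.6667

17.6667


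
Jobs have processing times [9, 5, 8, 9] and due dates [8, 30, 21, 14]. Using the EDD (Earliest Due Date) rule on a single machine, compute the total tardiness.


Sort by due date (EDD order): [(9, 8), (9, 14), (8, 21), (5, 30)]
Compute completion times and tardiness:
  Job 1: p=9, d=8, C=9, tardiness=max(0,9-8)=1
  Job 2: p=9, d=14, C=18, tardiness=max(0,18-14)=4
  Job 3: p=8, d=21, C=26, tardiness=max(0,26-21)=5
  Job 4: p=5, d=30, C=31, tardiness=max(0,31-30)=1
Total tardiness = 11

11


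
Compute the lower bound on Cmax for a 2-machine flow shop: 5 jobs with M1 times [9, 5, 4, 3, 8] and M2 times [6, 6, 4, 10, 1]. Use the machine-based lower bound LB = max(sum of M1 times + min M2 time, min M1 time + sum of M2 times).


LB1 = sum(M1 times) + min(M2 times) = 29 + 1 = 30
LB2 = min(M1 times) + sum(M2 times) = 3 + 27 = 30
Lower bound = max(LB1, LB2) = max(30, 30) = 30

30


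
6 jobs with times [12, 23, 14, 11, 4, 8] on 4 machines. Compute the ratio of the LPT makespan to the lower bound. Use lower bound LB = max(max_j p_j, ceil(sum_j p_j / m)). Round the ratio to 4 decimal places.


LPT order: [23, 14, 12, 11, 8, 4]
Machine loads after assignment: [23, 14, 16, 19]
LPT makespan = 23
Lower bound = max(max_job, ceil(total/4)) = max(23, 18) = 23
Ratio = 23 / 23 = 1.0

1.0


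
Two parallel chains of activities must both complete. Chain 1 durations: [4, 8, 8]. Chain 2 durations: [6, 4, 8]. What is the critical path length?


Path A total = 4 + 8 + 8 = 20
Path B total = 6 + 4 + 8 = 18
Critical path = longest path = max(20, 18) = 20

20


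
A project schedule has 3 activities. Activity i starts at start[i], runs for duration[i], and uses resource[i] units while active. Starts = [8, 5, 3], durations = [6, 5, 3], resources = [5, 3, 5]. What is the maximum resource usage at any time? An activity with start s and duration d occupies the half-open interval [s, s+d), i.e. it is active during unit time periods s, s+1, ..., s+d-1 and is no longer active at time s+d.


Each activity i is active on [start_i, start_i + duration_i).
Compute total resource usage per time slot:
  t=0: active resources = [], total = 0
  t=1: active resources = [], total = 0
  t=2: active resources = [], total = 0
  t=3: active resources = [5], total = 5
  t=4: active resources = [5], total = 5
  t=5: active resources = [3, 5], total = 8
  t=6: active resources = [3], total = 3
  t=7: active resources = [3], total = 3
  t=8: active resources = [5, 3], total = 8
  t=9: active resources = [5, 3], total = 8
  t=10: active resources = [5], total = 5
  t=11: active resources = [5], total = 5
  t=12: active resources = [5], total = 5
  t=13: active resources = [5], total = 5
Peak resource demand = 8

8


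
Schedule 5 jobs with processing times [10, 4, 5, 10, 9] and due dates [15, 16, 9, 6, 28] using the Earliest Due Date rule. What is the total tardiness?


Sort by due date (EDD order): [(10, 6), (5, 9), (10, 15), (4, 16), (9, 28)]
Compute completion times and tardiness:
  Job 1: p=10, d=6, C=10, tardiness=max(0,10-6)=4
  Job 2: p=5, d=9, C=15, tardiness=max(0,15-9)=6
  Job 3: p=10, d=15, C=25, tardiness=max(0,25-15)=10
  Job 4: p=4, d=16, C=29, tardiness=max(0,29-16)=13
  Job 5: p=9, d=28, C=38, tardiness=max(0,38-28)=10
Total tardiness = 43

43


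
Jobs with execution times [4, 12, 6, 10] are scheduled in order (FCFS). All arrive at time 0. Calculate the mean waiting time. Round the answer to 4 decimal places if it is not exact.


FCFS order (as given): [4, 12, 6, 10]
Waiting times:
  Job 1: wait = 0
  Job 2: wait = 4
  Job 3: wait = 16
  Job 4: wait = 22
Sum of waiting times = 42
Average waiting time = 42/4 = 10.5

10.5


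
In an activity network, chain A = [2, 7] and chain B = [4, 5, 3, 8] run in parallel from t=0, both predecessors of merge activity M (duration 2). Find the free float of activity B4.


ES(B4) = sum of predecessors on chain B = 12
EF(B4) = ES + duration = 12 + 8 = 20
Successor of B4 is M. ES(M) = max(sum(A), sum(B)) = max(9, 20) = 20
Free float = ES(successor) - EF(current) = 20 - 20 = 0

0


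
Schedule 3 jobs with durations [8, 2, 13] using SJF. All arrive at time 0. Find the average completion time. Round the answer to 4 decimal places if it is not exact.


SJF order (ascending): [2, 8, 13]
Completion times:
  Job 1: burst=2, C=2
  Job 2: burst=8, C=10
  Job 3: burst=13, C=23
Average completion = 35/3 = 11.6667

11.6667


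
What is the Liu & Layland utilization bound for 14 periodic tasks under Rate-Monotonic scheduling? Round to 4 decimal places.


Compute 2^(1/14) = 1.0507566387
Subtract 1: 1.0507566387 - 1 = 0.0507566387
Multiply by n: 14 * 0.0507566387 = 0.7105929418
Round to 4 dp: 0.7106

0.7106


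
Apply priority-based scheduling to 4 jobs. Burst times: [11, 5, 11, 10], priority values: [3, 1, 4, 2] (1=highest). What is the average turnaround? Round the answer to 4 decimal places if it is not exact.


Sort by priority (ascending = highest first):
Order: [(1, 5), (2, 10), (3, 11), (4, 11)]
Completion times:
  Priority 1, burst=5, C=5
  Priority 2, burst=10, C=15
  Priority 3, burst=11, C=26
  Priority 4, burst=11, C=37
Average turnaround = 83/4 = 20.75

20.75


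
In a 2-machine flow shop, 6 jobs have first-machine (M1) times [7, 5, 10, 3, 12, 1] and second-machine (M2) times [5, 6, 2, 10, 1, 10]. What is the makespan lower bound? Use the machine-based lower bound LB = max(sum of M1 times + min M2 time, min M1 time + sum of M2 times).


LB1 = sum(M1 times) + min(M2 times) = 38 + 1 = 39
LB2 = min(M1 times) + sum(M2 times) = 1 + 34 = 35
Lower bound = max(LB1, LB2) = max(39, 35) = 39

39


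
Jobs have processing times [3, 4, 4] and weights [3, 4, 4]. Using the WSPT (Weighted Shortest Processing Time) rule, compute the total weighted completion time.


Compute p/w ratios and sort ascending (WSPT): [(3, 3), (4, 4), (4, 4)]
Compute weighted completion times:
  Job (p=3,w=3): C=3, w*C=3*3=9
  Job (p=4,w=4): C=7, w*C=4*7=28
  Job (p=4,w=4): C=11, w*C=4*11=44
Total weighted completion time = 81

81


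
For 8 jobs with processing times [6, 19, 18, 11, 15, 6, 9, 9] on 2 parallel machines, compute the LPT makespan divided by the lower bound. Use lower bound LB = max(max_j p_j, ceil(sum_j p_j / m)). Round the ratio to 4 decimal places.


LPT order: [19, 18, 15, 11, 9, 9, 6, 6]
Machine loads after assignment: [45, 48]
LPT makespan = 48
Lower bound = max(max_job, ceil(total/2)) = max(19, 47) = 47
Ratio = 48 / 47 = 1.0213

1.0213


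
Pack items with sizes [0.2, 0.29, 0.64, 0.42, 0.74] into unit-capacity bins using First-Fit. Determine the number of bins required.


Place items sequentially using First-Fit:
  Item 0.2 -> new Bin 1
  Item 0.29 -> Bin 1 (now 0.49)
  Item 0.64 -> new Bin 2
  Item 0.42 -> Bin 1 (now 0.91)
  Item 0.74 -> new Bin 3
Total bins used = 3

3


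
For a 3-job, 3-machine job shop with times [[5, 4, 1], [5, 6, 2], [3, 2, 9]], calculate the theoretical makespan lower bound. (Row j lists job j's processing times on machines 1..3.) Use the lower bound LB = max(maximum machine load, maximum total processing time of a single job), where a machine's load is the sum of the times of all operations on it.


Machine loads:
  Machine 1: 5 + 5 + 3 = 13
  Machine 2: 4 + 6 + 2 = 12
  Machine 3: 1 + 2 + 9 = 12
Max machine load = 13
Job totals:
  Job 1: 10
  Job 2: 13
  Job 3: 14
Max job total = 14
Lower bound = max(13, 14) = 14

14


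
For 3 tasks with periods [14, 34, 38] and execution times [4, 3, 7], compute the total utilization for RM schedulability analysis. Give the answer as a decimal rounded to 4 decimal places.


Compute individual utilizations (exact fractions):
  Task 1: C/T = 4/14 = 2/7 (approx. 0.2857)
  Task 2: C/T = 3/34 (approx. 0.0882)
  Task 3: C/T = 7/38 (approx. 0.1842)
Total utilization U = 2/7 + 3/34 + 7/38 = 1262/2261
Rounded to 4 decimal places: U = 0.5582
RM (Liu & Layland) bound for 3 tasks = 0.779763; compare with U = 1262/2261 (approx. 0.558160)
U <= bound, so schedulable by RM sufficient condition.

0.5582


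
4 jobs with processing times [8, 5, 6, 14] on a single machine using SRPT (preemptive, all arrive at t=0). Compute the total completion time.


Since all jobs arrive at t=0, SRPT equals SPT ordering.
SPT order: [5, 6, 8, 14]
Completion times:
  Job 1: p=5, C=5
  Job 2: p=6, C=11
  Job 3: p=8, C=19
  Job 4: p=14, C=33
Total completion time = 5 + 11 + 19 + 33 = 68

68


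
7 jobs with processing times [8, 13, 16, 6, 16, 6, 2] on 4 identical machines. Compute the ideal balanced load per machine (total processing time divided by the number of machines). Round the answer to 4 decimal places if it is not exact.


Total processing time = 8 + 13 + 16 + 6 + 16 + 6 + 2 = 67
Number of machines = 4
Ideal balanced load = 67 / 4 = 16.75

16.75


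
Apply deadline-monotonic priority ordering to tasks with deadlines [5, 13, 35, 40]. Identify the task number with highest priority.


Sort tasks by relative deadline (ascending):
  Task 1: deadline = 5
  Task 2: deadline = 13
  Task 3: deadline = 35
  Task 4: deadline = 40
Priority order (highest first): [1, 2, 3, 4]
Highest priority task = 1

1


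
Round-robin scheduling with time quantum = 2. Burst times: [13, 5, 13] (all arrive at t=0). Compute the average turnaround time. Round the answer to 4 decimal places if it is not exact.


Time quantum = 2
Execution trace:
  J1 runs 2 units, time = 2
  J2 runs 2 units, time = 4
  J3 runs 2 units, time = 6
  J1 runs 2 units, time = 8
  J2 runs 2 units, time = 10
  J3 runs 2 units, time = 12
  J1 runs 2 units, time = 14
  J2 runs 1 units, time = 15
  J3 runs 2 units, time = 17
  J1 runs 2 units, time = 19
  J3 runs 2 units, time = 21
  J1 runs 2 units, time = 23
  J3 runs 2 units, time = 25
  J1 runs 2 units, time = 27
  J3 runs 2 units, time = 29
  J1 runs 1 units, time = 30
  J3 runs 1 units, time = 31
Finish times: [30, 15, 31]
Average turnaround = 76/3 = 25.3333

25.3333


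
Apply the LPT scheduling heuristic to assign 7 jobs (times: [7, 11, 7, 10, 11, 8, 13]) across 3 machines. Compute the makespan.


Sort jobs in decreasing order (LPT): [13, 11, 11, 10, 8, 7, 7]
Assign each job to the least loaded machine:
  Machine 1: jobs [13, 7], load = 20
  Machine 2: jobs [11, 10], load = 21
  Machine 3: jobs [11, 8, 7], load = 26
Makespan = max load = 26

26


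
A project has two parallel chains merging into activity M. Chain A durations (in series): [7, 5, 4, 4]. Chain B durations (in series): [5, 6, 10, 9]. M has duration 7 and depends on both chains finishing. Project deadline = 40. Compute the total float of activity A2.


Forward pass: ES(A2) = sum of predecessors on chain A = 7
EF = ES + duration = 7 + 5 = 12
Backward pass: LF(M) = deadline = 40; LS(M) = 40 - 7 = 33
LF(A2) = LS(M) - sum(successors on chain A) = 33 - 8 = 25
LS = LF - duration = 25 - 5 = 20
Total float = LS - ES = 20 - 7 = 13

13


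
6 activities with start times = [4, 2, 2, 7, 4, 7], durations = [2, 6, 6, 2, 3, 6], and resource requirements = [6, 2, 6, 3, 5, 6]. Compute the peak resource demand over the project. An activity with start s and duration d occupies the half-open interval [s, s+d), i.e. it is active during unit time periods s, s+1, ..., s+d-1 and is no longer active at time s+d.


Each activity i is active on [start_i, start_i + duration_i).
Compute total resource usage per time slot:
  t=0: active resources = [], total = 0
  t=1: active resources = [], total = 0
  t=2: active resources = [2, 6], total = 8
  t=3: active resources = [2, 6], total = 8
  t=4: active resources = [6, 2, 6, 5], total = 19
  t=5: active resources = [6, 2, 6, 5], total = 19
  t=6: active resources = [2, 6, 5], total = 13
  t=7: active resources = [2, 6, 3, 6], total = 17
  t=8: active resources = [3, 6], total = 9
  t=9: active resources = [6], total = 6
  t=10: active resources = [6], total = 6
  t=11: active resources = [6], total = 6
  t=12: active resources = [6], total = 6
Peak resource demand = 19

19


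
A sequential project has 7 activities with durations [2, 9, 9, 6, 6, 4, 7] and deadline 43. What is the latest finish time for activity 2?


LF(activity 2) = deadline - sum of successor durations
Successors: activities 3 through 7 with durations [9, 6, 6, 4, 7]
Sum of successor durations = 32
LF = 43 - 32 = 11

11


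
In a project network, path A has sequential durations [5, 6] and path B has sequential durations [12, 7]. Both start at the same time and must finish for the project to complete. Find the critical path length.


Path A total = 5 + 6 = 11
Path B total = 12 + 7 = 19
Critical path = longest path = max(11, 19) = 19

19


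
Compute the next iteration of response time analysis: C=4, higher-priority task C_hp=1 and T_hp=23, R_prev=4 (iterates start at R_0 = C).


R_next = C + ceil(R_prev / T_hp) * C_hp
ceil(4 / 23) = ceil(0.1739) = 1
Interference = 1 * 1 = 1
R_next = 4 + 1 = 5

5


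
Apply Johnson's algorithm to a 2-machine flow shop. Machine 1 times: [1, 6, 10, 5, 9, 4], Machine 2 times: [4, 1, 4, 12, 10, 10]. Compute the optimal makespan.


Apply Johnson's rule:
  Group 1 (a <= b): [(1, 1, 4), (6, 4, 10), (4, 5, 12), (5, 9, 10)]
  Group 2 (a > b): [(3, 10, 4), (2, 6, 1)]
Optimal job order: [1, 6, 4, 5, 3, 2]
Schedule:
  Job 1: M1 done at 1, M2 done at 5
  Job 6: M1 done at 5, M2 done at 15
  Job 4: M1 done at 10, M2 done at 27
  Job 5: M1 done at 19, M2 done at 37
  Job 3: M1 done at 29, M2 done at 41
  Job 2: M1 done at 35, M2 done at 42
Makespan = 42

42


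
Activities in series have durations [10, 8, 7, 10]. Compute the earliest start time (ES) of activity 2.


Activity 2 starts after activities 1 through 1 complete.
Predecessor durations: [10]
ES = 10 = 10

10


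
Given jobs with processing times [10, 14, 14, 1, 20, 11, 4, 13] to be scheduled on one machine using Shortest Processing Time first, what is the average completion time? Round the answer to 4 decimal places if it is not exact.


Sort jobs by processing time (SPT order): [1, 4, 10, 11, 13, 14, 14, 20]
Compute completion times sequentially:
  Job 1: processing = 1, completes at 1
  Job 2: processing = 4, completes at 5
  Job 3: processing = 10, completes at 15
  Job 4: processing = 11, completes at 26
  Job 5: processing = 13, completes at 39
  Job 6: processing = 14, completes at 53
  Job 7: processing = 14, completes at 67
  Job 8: processing = 20, completes at 87
Sum of completion times = 293
Average completion time = 293/8 = 36.625

36.625


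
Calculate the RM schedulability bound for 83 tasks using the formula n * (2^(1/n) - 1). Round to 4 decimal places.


Compute 2^(1/83) = 1.0083861392
Subtract 1: 1.0083861392 - 1 = 0.0083861392
Multiply by n: 83 * 0.0083861392 = 0.6960495536
Round to 4 dp: 0.6960

0.6960


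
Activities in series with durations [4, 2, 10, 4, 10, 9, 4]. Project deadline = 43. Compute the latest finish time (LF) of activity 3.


LF(activity 3) = deadline - sum of successor durations
Successors: activities 4 through 7 with durations [4, 10, 9, 4]
Sum of successor durations = 27
LF = 43 - 27 = 16

16


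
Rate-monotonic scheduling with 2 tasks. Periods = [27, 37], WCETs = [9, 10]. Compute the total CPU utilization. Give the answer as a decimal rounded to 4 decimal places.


Compute individual utilizations (exact fractions):
  Task 1: C/T = 9/27 = 1/3 (approx. 0.3333)
  Task 2: C/T = 10/37 (approx. 0.2703)
Total utilization U = 1/3 + 10/37 = 67/111
Rounded to 4 decimal places: U = 0.6036
RM (Liu & Layland) bound for 2 tasks = 0.828427; compare with U = 67/111 (approx. 0.603604)
U <= bound, so schedulable by RM sufficient condition.

0.6036


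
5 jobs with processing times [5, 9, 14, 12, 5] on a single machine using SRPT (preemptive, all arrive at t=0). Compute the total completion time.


Since all jobs arrive at t=0, SRPT equals SPT ordering.
SPT order: [5, 5, 9, 12, 14]
Completion times:
  Job 1: p=5, C=5
  Job 2: p=5, C=10
  Job 3: p=9, C=19
  Job 4: p=12, C=31
  Job 5: p=14, C=45
Total completion time = 5 + 10 + 19 + 31 + 45 = 110

110


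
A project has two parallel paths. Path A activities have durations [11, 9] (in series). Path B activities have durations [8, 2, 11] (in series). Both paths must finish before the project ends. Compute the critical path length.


Path A total = 11 + 9 = 20
Path B total = 8 + 2 + 11 = 21
Critical path = longest path = max(20, 21) = 21

21


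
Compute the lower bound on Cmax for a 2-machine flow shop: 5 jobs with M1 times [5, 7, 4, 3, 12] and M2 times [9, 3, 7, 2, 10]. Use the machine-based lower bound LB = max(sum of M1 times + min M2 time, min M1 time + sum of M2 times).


LB1 = sum(M1 times) + min(M2 times) = 31 + 2 = 33
LB2 = min(M1 times) + sum(M2 times) = 3 + 31 = 34
Lower bound = max(LB1, LB2) = max(33, 34) = 34

34


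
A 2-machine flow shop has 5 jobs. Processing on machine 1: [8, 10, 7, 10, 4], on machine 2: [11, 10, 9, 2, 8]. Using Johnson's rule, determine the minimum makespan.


Apply Johnson's rule:
  Group 1 (a <= b): [(5, 4, 8), (3, 7, 9), (1, 8, 11), (2, 10, 10)]
  Group 2 (a > b): [(4, 10, 2)]
Optimal job order: [5, 3, 1, 2, 4]
Schedule:
  Job 5: M1 done at 4, M2 done at 12
  Job 3: M1 done at 11, M2 done at 21
  Job 1: M1 done at 19, M2 done at 32
  Job 2: M1 done at 29, M2 done at 42
  Job 4: M1 done at 39, M2 done at 44
Makespan = 44

44


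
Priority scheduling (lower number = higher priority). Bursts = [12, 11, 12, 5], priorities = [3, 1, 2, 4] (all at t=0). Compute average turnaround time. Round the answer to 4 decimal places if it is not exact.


Sort by priority (ascending = highest first):
Order: [(1, 11), (2, 12), (3, 12), (4, 5)]
Completion times:
  Priority 1, burst=11, C=11
  Priority 2, burst=12, C=23
  Priority 3, burst=12, C=35
  Priority 4, burst=5, C=40
Average turnaround = 109/4 = 27.25

27.25


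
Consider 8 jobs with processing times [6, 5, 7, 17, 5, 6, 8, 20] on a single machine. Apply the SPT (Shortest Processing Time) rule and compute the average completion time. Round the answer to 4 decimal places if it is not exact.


Sort jobs by processing time (SPT order): [5, 5, 6, 6, 7, 8, 17, 20]
Compute completion times sequentially:
  Job 1: processing = 5, completes at 5
  Job 2: processing = 5, completes at 10
  Job 3: processing = 6, completes at 16
  Job 4: processing = 6, completes at 22
  Job 5: processing = 7, completes at 29
  Job 6: processing = 8, completes at 37
  Job 7: processing = 17, completes at 54
  Job 8: processing = 20, completes at 74
Sum of completion times = 247
Average completion time = 247/8 = 30.875

30.875


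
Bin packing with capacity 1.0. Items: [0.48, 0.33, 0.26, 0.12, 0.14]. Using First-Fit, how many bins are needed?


Place items sequentially using First-Fit:
  Item 0.48 -> new Bin 1
  Item 0.33 -> Bin 1 (now 0.81)
  Item 0.26 -> new Bin 2
  Item 0.12 -> Bin 1 (now 0.93)
  Item 0.14 -> Bin 2 (now 0.4)
Total bins used = 2

2


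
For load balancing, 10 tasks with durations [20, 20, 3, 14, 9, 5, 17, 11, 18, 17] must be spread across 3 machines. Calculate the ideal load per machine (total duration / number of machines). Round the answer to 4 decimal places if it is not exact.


Total processing time = 20 + 20 + 3 + 14 + 9 + 5 + 17 + 11 + 18 + 17 = 134
Number of machines = 3
Ideal balanced load = 134 / 3 = 44.6667

44.6667


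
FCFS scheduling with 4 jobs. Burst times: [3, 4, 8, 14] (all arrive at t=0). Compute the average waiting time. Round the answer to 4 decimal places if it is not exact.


FCFS order (as given): [3, 4, 8, 14]
Waiting times:
  Job 1: wait = 0
  Job 2: wait = 3
  Job 3: wait = 7
  Job 4: wait = 15
Sum of waiting times = 25
Average waiting time = 25/4 = 6.25

6.25


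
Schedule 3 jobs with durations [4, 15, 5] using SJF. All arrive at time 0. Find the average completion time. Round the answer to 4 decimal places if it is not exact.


SJF order (ascending): [4, 5, 15]
Completion times:
  Job 1: burst=4, C=4
  Job 2: burst=5, C=9
  Job 3: burst=15, C=24
Average completion = 37/3 = 12.3333

12.3333


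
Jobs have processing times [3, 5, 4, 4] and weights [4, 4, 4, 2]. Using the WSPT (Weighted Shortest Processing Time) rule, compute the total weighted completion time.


Compute p/w ratios and sort ascending (WSPT): [(3, 4), (4, 4), (5, 4), (4, 2)]
Compute weighted completion times:
  Job (p=3,w=4): C=3, w*C=4*3=12
  Job (p=4,w=4): C=7, w*C=4*7=28
  Job (p=5,w=4): C=12, w*C=4*12=48
  Job (p=4,w=2): C=16, w*C=2*16=32
Total weighted completion time = 120

120


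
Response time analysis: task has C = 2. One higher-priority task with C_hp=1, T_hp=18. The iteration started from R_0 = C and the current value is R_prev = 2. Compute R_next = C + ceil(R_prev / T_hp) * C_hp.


R_next = C + ceil(R_prev / T_hp) * C_hp
ceil(2 / 18) = ceil(0.1111) = 1
Interference = 1 * 1 = 1
R_next = 2 + 1 = 3

3


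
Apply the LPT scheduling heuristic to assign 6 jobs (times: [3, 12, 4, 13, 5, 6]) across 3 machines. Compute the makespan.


Sort jobs in decreasing order (LPT): [13, 12, 6, 5, 4, 3]
Assign each job to the least loaded machine:
  Machine 1: jobs [13], load = 13
  Machine 2: jobs [12, 3], load = 15
  Machine 3: jobs [6, 5, 4], load = 15
Makespan = max load = 15

15


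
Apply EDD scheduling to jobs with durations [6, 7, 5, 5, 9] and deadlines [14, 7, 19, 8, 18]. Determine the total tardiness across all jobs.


Sort by due date (EDD order): [(7, 7), (5, 8), (6, 14), (9, 18), (5, 19)]
Compute completion times and tardiness:
  Job 1: p=7, d=7, C=7, tardiness=max(0,7-7)=0
  Job 2: p=5, d=8, C=12, tardiness=max(0,12-8)=4
  Job 3: p=6, d=14, C=18, tardiness=max(0,18-14)=4
  Job 4: p=9, d=18, C=27, tardiness=max(0,27-18)=9
  Job 5: p=5, d=19, C=32, tardiness=max(0,32-19)=13
Total tardiness = 30

30


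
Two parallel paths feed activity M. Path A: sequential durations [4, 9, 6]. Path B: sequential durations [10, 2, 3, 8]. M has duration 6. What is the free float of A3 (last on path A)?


ES(A3) = sum of predecessors on chain A = 13
EF(A3) = ES + duration = 13 + 6 = 19
Successor of A3 is M. ES(M) = max(sum(A), sum(B)) = max(19, 23) = 23
Free float = ES(successor) - EF(current) = 23 - 19 = 4

4


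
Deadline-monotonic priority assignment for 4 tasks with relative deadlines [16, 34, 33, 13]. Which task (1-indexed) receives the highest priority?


Sort tasks by relative deadline (ascending):
  Task 4: deadline = 13
  Task 1: deadline = 16
  Task 3: deadline = 33
  Task 2: deadline = 34
Priority order (highest first): [4, 1, 3, 2]
Highest priority task = 4

4


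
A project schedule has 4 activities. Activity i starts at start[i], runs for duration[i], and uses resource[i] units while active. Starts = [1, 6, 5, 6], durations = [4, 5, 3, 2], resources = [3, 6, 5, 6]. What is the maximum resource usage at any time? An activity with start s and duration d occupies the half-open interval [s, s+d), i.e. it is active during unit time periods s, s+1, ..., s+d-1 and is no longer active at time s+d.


Each activity i is active on [start_i, start_i + duration_i).
Compute total resource usage per time slot:
  t=0: active resources = [], total = 0
  t=1: active resources = [3], total = 3
  t=2: active resources = [3], total = 3
  t=3: active resources = [3], total = 3
  t=4: active resources = [3], total = 3
  t=5: active resources = [5], total = 5
  t=6: active resources = [6, 5, 6], total = 17
  t=7: active resources = [6, 5, 6], total = 17
  t=8: active resources = [6], total = 6
  t=9: active resources = [6], total = 6
  t=10: active resources = [6], total = 6
Peak resource demand = 17

17


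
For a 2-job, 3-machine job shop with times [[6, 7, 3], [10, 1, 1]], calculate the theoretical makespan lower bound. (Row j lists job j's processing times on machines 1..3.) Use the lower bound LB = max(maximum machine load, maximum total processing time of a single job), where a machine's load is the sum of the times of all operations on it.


Machine loads:
  Machine 1: 6 + 10 = 16
  Machine 2: 7 + 1 = 8
  Machine 3: 3 + 1 = 4
Max machine load = 16
Job totals:
  Job 1: 16
  Job 2: 12
Max job total = 16
Lower bound = max(16, 16) = 16

16


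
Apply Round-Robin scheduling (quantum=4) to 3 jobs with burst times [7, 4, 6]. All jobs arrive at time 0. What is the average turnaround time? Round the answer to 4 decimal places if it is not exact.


Time quantum = 4
Execution trace:
  J1 runs 4 units, time = 4
  J2 runs 4 units, time = 8
  J3 runs 4 units, time = 12
  J1 runs 3 units, time = 15
  J3 runs 2 units, time = 17
Finish times: [15, 8, 17]
Average turnaround = 40/3 = 13.3333

13.3333


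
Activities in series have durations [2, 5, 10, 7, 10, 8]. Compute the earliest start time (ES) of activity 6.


Activity 6 starts after activities 1 through 5 complete.
Predecessor durations: [2, 5, 10, 7, 10]
ES = 2 + 5 + 10 + 7 + 10 = 34

34


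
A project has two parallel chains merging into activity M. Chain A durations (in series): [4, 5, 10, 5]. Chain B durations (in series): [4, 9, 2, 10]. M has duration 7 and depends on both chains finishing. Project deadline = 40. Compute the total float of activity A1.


Forward pass: ES(A1) = sum of predecessors on chain A = 0
EF = ES + duration = 0 + 4 = 4
Backward pass: LF(M) = deadline = 40; LS(M) = 40 - 7 = 33
LF(A1) = LS(M) - sum(successors on chain A) = 33 - 20 = 13
LS = LF - duration = 13 - 4 = 9
Total float = LS - ES = 9 - 0 = 9

9


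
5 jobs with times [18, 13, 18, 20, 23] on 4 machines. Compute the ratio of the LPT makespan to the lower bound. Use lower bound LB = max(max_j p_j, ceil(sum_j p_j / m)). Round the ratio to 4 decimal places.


LPT order: [23, 20, 18, 18, 13]
Machine loads after assignment: [23, 20, 31, 18]
LPT makespan = 31
Lower bound = max(max_job, ceil(total/4)) = max(23, 23) = 23
Ratio = 31 / 23 = 1.3478

1.3478


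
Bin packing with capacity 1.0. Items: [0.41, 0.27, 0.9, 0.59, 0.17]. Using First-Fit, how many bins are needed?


Place items sequentially using First-Fit:
  Item 0.41 -> new Bin 1
  Item 0.27 -> Bin 1 (now 0.68)
  Item 0.9 -> new Bin 2
  Item 0.59 -> new Bin 3
  Item 0.17 -> Bin 1 (now 0.85)
Total bins used = 3

3


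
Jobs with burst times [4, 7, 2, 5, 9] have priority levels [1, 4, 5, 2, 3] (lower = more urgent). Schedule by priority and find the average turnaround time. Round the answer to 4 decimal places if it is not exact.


Sort by priority (ascending = highest first):
Order: [(1, 4), (2, 5), (3, 9), (4, 7), (5, 2)]
Completion times:
  Priority 1, burst=4, C=4
  Priority 2, burst=5, C=9
  Priority 3, burst=9, C=18
  Priority 4, burst=7, C=25
  Priority 5, burst=2, C=27
Average turnaround = 83/5 = 16.6

16.6


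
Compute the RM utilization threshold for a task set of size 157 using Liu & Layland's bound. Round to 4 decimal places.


Compute 2^(1/157) = 1.0044247104
Subtract 1: 1.0044247104 - 1 = 0.0044247104
Multiply by n: 157 * 0.0044247104 = 0.6946795328
Round to 4 dp: 0.6947

0.6947


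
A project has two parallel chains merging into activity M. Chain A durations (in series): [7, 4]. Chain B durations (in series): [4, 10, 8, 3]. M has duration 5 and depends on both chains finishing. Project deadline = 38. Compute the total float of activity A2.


Forward pass: ES(A2) = sum of predecessors on chain A = 7
EF = ES + duration = 7 + 4 = 11
Backward pass: LF(M) = deadline = 38; LS(M) = 38 - 5 = 33
LF(A2) = LS(M) - sum(successors on chain A) = 33 - 0 = 33
LS = LF - duration = 33 - 4 = 29
Total float = LS - ES = 29 - 7 = 22

22


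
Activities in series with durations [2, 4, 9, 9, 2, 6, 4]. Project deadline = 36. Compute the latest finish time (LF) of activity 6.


LF(activity 6) = deadline - sum of successor durations
Successors: activities 7 through 7 with durations [4]
Sum of successor durations = 4
LF = 36 - 4 = 32

32


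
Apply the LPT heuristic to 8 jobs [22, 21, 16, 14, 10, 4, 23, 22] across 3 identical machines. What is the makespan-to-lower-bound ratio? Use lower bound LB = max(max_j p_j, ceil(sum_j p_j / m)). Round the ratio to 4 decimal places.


LPT order: [23, 22, 22, 21, 16, 14, 10, 4]
Machine loads after assignment: [47, 43, 42]
LPT makespan = 47
Lower bound = max(max_job, ceil(total/3)) = max(23, 44) = 44
Ratio = 47 / 44 = 1.0682

1.0682


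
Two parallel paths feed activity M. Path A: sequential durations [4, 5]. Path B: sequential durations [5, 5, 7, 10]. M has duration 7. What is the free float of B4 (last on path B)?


ES(B4) = sum of predecessors on chain B = 17
EF(B4) = ES + duration = 17 + 10 = 27
Successor of B4 is M. ES(M) = max(sum(A), sum(B)) = max(9, 27) = 27
Free float = ES(successor) - EF(current) = 27 - 27 = 0

0


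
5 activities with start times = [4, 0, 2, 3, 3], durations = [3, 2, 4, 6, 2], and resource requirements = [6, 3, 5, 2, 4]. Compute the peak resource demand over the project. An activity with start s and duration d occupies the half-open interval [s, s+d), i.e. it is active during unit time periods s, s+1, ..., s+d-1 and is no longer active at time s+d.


Each activity i is active on [start_i, start_i + duration_i).
Compute total resource usage per time slot:
  t=0: active resources = [3], total = 3
  t=1: active resources = [3], total = 3
  t=2: active resources = [5], total = 5
  t=3: active resources = [5, 2, 4], total = 11
  t=4: active resources = [6, 5, 2, 4], total = 17
  t=5: active resources = [6, 5, 2], total = 13
  t=6: active resources = [6, 2], total = 8
  t=7: active resources = [2], total = 2
  t=8: active resources = [2], total = 2
Peak resource demand = 17

17


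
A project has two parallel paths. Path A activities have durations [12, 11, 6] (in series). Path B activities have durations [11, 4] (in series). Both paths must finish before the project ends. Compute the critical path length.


Path A total = 12 + 11 + 6 = 29
Path B total = 11 + 4 = 15
Critical path = longest path = max(29, 15) = 29

29


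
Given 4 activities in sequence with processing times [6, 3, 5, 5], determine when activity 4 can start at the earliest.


Activity 4 starts after activities 1 through 3 complete.
Predecessor durations: [6, 3, 5]
ES = 6 + 3 + 5 = 14

14


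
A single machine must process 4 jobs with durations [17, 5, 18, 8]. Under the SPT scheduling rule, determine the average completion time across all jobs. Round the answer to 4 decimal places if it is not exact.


Sort jobs by processing time (SPT order): [5, 8, 17, 18]
Compute completion times sequentially:
  Job 1: processing = 5, completes at 5
  Job 2: processing = 8, completes at 13
  Job 3: processing = 17, completes at 30
  Job 4: processing = 18, completes at 48
Sum of completion times = 96
Average completion time = 96/4 = 24.0

24.0


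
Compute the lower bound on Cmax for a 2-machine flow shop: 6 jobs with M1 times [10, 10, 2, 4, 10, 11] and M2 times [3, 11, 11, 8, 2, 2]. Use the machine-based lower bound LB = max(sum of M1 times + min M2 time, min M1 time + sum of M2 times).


LB1 = sum(M1 times) + min(M2 times) = 47 + 2 = 49
LB2 = min(M1 times) + sum(M2 times) = 2 + 37 = 39
Lower bound = max(LB1, LB2) = max(49, 39) = 49

49


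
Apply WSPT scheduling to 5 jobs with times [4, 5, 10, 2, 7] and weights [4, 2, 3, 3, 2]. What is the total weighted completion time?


Compute p/w ratios and sort ascending (WSPT): [(2, 3), (4, 4), (5, 2), (10, 3), (7, 2)]
Compute weighted completion times:
  Job (p=2,w=3): C=2, w*C=3*2=6
  Job (p=4,w=4): C=6, w*C=4*6=24
  Job (p=5,w=2): C=11, w*C=2*11=22
  Job (p=10,w=3): C=21, w*C=3*21=63
  Job (p=7,w=2): C=28, w*C=2*28=56
Total weighted completion time = 171

171
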